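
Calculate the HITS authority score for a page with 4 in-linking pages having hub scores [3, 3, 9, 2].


Authority = sum of hub scores of in-linkers
In-link 1: hub score = 3
In-link 2: hub score = 3
In-link 3: hub score = 9
In-link 4: hub score = 2
Authority = 3 + 3 + 9 + 2 = 17

17


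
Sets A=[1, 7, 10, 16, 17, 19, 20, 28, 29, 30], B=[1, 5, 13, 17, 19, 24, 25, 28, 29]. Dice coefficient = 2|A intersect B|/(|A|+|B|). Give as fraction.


A intersect B = [1, 17, 19, 28, 29]
|A intersect B| = 5
|A| = 10, |B| = 9
Dice = 2*5 / (10+9)
= 10 / 19 = 10/19

10/19


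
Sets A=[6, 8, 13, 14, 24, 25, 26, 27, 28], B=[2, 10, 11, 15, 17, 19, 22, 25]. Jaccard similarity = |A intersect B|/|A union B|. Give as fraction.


A intersect B = [25]
|A intersect B| = 1
A union B = [2, 6, 8, 10, 11, 13, 14, 15, 17, 19, 22, 24, 25, 26, 27, 28]
|A union B| = 16
Jaccard = 1/16 = 1/16

1/16


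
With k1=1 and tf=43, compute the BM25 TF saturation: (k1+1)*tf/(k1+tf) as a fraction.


BM25 TF component = (k1+1)*tf / (k1+tf)
k1 = 1, tf = 43
Numerator = (1+1)*43 = 86
Denominator = 1 + 43 = 44
= 86/44 = 43/22

43/22


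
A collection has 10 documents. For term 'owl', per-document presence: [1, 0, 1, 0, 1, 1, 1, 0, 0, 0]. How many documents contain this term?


Checking each document for 'owl':
Doc 1: present
Doc 2: absent
Doc 3: present
Doc 4: absent
Doc 5: present
Doc 6: present
Doc 7: present
Doc 8: absent
Doc 9: absent
Doc 10: absent
df = sum of presences = 1 + 0 + 1 + 0 + 1 + 1 + 1 + 0 + 0 + 0 = 5

5


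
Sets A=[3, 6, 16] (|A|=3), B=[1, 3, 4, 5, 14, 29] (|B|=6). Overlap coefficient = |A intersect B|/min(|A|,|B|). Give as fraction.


A intersect B = [3]
|A intersect B| = 1
min(|A|, |B|) = min(3, 6) = 3
Overlap = 1 / 3 = 1/3

1/3


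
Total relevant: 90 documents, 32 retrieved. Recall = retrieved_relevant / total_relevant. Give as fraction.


Recall = retrieved_relevant / total_relevant
= 32 / 90
= 32 / (32 + 58)
= 16/45

16/45


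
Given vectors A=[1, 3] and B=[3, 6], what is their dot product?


Dot product = sum of element-wise products
A[0]*B[0] = 1*3 = 3
A[1]*B[1] = 3*6 = 18
Sum = 3 + 18 = 21

21


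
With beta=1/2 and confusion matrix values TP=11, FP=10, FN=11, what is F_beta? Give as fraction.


P = TP/(TP+FP) = 11/21 = 11/21
R = TP/(TP+FN) = 11/22 = 1/2
beta^2 = 1/2^2 = 1/4
(1 + beta^2) = 5/4
Numerator = (1+beta^2)*P*R = 55/168
Denominator = beta^2*P + R = 11/84 + 1/2 = 53/84
F_beta = 55/106

55/106


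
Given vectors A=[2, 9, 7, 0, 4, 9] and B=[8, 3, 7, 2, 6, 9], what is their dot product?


Dot product = sum of element-wise products
A[0]*B[0] = 2*8 = 16
A[1]*B[1] = 9*3 = 27
A[2]*B[2] = 7*7 = 49
A[3]*B[3] = 0*2 = 0
A[4]*B[4] = 4*6 = 24
A[5]*B[5] = 9*9 = 81
Sum = 16 + 27 + 49 + 0 + 24 + 81 = 197

197


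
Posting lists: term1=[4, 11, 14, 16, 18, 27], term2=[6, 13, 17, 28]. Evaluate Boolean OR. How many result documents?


Boolean OR: find union of posting lists
term1 docs: [4, 11, 14, 16, 18, 27]
term2 docs: [6, 13, 17, 28]
Union: [4, 6, 11, 13, 14, 16, 17, 18, 27, 28]
|union| = 10

10


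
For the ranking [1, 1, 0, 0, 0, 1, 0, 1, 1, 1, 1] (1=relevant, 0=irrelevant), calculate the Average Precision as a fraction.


Computing P@k for each relevant position:
Position 1: relevant, P@1 = 1/1 = 1
Position 2: relevant, P@2 = 2/2 = 1
Position 3: not relevant
Position 4: not relevant
Position 5: not relevant
Position 6: relevant, P@6 = 3/6 = 1/2
Position 7: not relevant
Position 8: relevant, P@8 = 4/8 = 1/2
Position 9: relevant, P@9 = 5/9 = 5/9
Position 10: relevant, P@10 = 6/10 = 3/5
Position 11: relevant, P@11 = 7/11 = 7/11
Sum of P@k = 1 + 1 + 1/2 + 1/2 + 5/9 + 3/5 + 7/11 = 2372/495
AP = 2372/495 / 7 = 2372/3465

2372/3465


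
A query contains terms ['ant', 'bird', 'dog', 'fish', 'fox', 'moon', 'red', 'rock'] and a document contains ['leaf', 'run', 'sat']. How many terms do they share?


Query terms: ['ant', 'bird', 'dog', 'fish', 'fox', 'moon', 'red', 'rock']
Document terms: ['leaf', 'run', 'sat']
Common terms: []
Overlap count = 0

0


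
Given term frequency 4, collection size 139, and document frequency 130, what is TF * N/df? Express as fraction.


TF * (N/df)
= 4 * (139/130)
= 4 * 139/130
= 278/65

278/65


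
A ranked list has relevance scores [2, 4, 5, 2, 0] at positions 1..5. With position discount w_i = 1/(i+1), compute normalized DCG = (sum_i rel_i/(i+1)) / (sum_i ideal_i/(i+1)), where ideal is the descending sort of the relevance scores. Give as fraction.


Position discount weights w_i = 1/(i+1) for i=1..5:
Weights = [1/2, 1/3, 1/4, 1/5, 1/6]
Actual relevance: [2, 4, 5, 2, 0]
DCG = 2/2 + 4/3 + 5/4 + 2/5 + 0/6 = 239/60
Ideal relevance (sorted desc): [5, 4, 2, 2, 0]
Ideal DCG = 5/2 + 4/3 + 2/4 + 2/5 + 0/6 = 71/15
nDCG = DCG / ideal_DCG = 239/60 / 71/15 = 239/284

239/284


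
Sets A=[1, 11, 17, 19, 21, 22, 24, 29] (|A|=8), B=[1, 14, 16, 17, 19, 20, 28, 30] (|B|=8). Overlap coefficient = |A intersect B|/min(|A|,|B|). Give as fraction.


A intersect B = [1, 17, 19]
|A intersect B| = 3
min(|A|, |B|) = min(8, 8) = 8
Overlap = 3 / 8 = 3/8

3/8


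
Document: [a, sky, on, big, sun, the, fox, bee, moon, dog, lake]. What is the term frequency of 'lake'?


Document has 11 words
Scanning for 'lake':
Found at positions: [10]
Count = 1

1


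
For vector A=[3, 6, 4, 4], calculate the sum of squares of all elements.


|A|^2 = sum of squared components
A[0]^2 = 3^2 = 9
A[1]^2 = 6^2 = 36
A[2]^2 = 4^2 = 16
A[3]^2 = 4^2 = 16
Sum = 9 + 36 + 16 + 16 = 77

77


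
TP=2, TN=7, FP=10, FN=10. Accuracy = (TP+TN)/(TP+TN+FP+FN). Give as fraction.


Accuracy = (TP + TN) / (TP + TN + FP + FN)
TP + TN = 2 + 7 = 9
Total = 2 + 7 + 10 + 10 = 29
Accuracy = 9 / 29 = 9/29

9/29


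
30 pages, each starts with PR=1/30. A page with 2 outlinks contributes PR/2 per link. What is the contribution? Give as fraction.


Initial PR = 1/30 = 1/30
Outlinks = 2
Contribution per link = PR / outlinks
= 1/30 / 2
= 1/60

1/60


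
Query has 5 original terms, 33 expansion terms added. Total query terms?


Original terms: 5
Expansion terms: 33
Total = 5 + 33 = 38

38


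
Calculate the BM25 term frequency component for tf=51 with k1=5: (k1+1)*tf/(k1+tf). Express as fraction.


BM25 TF component = (k1+1)*tf / (k1+tf)
k1 = 5, tf = 51
Numerator = (5+1)*51 = 306
Denominator = 5 + 51 = 56
= 306/56 = 153/28

153/28


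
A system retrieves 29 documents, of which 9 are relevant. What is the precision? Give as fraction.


Precision = relevant_retrieved / total_retrieved
= 9 / 29
= 9 / (9 + 20)
= 9/29

9/29


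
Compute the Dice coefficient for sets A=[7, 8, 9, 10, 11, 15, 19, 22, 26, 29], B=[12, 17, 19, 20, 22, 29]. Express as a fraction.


A intersect B = [19, 22, 29]
|A intersect B| = 3
|A| = 10, |B| = 6
Dice = 2*3 / (10+6)
= 6 / 16 = 3/8

3/8


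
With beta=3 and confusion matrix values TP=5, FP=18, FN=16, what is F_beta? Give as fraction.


P = TP/(TP+FP) = 5/23 = 5/23
R = TP/(TP+FN) = 5/21 = 5/21
beta^2 = 3^2 = 9
(1 + beta^2) = 10
Numerator = (1+beta^2)*P*R = 250/483
Denominator = beta^2*P + R = 45/23 + 5/21 = 1060/483
F_beta = 25/106

25/106


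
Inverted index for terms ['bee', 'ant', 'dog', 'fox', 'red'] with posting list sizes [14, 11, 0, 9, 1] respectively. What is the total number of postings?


Summing posting list sizes:
'bee': 14 postings
'ant': 11 postings
'dog': 0 postings
'fox': 9 postings
'red': 1 postings
Total = 14 + 11 + 0 + 9 + 1 = 35

35


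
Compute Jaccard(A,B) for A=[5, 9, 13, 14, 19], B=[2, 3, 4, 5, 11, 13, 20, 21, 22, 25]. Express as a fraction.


A intersect B = [5, 13]
|A intersect B| = 2
A union B = [2, 3, 4, 5, 9, 11, 13, 14, 19, 20, 21, 22, 25]
|A union B| = 13
Jaccard = 2/13 = 2/13

2/13


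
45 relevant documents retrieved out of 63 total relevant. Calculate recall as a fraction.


Recall = retrieved_relevant / total_relevant
= 45 / 63
= 45 / (45 + 18)
= 5/7

5/7


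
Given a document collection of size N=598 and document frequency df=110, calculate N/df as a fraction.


IDF ratio = N / df
= 598 / 110
= 299/55

299/55


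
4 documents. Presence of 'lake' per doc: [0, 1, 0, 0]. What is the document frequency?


Checking each document for 'lake':
Doc 1: absent
Doc 2: present
Doc 3: absent
Doc 4: absent
df = sum of presences = 0 + 1 + 0 + 0 = 1

1


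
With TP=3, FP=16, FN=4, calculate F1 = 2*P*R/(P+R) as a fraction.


F1 = 2 * P * R / (P + R)
P = TP/(TP+FP) = 3/19 = 3/19
R = TP/(TP+FN) = 3/7 = 3/7
2 * P * R = 2 * 3/19 * 3/7 = 18/133
P + R = 3/19 + 3/7 = 78/133
F1 = 18/133 / 78/133 = 3/13

3/13


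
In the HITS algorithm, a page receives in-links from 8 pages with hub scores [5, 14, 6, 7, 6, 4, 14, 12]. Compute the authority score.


Authority = sum of hub scores of in-linkers
In-link 1: hub score = 5
In-link 2: hub score = 14
In-link 3: hub score = 6
In-link 4: hub score = 7
In-link 5: hub score = 6
In-link 6: hub score = 4
In-link 7: hub score = 14
In-link 8: hub score = 12
Authority = 5 + 14 + 6 + 7 + 6 + 4 + 14 + 12 = 68

68


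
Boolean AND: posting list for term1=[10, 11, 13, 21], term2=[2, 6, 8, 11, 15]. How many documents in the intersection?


Boolean AND: find intersection of posting lists
term1 docs: [10, 11, 13, 21]
term2 docs: [2, 6, 8, 11, 15]
Intersection: [11]
|intersection| = 1

1


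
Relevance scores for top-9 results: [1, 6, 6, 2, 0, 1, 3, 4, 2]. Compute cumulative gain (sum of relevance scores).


Cumulative Gain = sum of relevance scores
Position 1: rel=1, running sum=1
Position 2: rel=6, running sum=7
Position 3: rel=6, running sum=13
Position 4: rel=2, running sum=15
Position 5: rel=0, running sum=15
Position 6: rel=1, running sum=16
Position 7: rel=3, running sum=19
Position 8: rel=4, running sum=23
Position 9: rel=2, running sum=25
CG = 25

25


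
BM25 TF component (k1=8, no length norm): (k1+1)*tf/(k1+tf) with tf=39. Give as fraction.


BM25 TF component = (k1+1)*tf / (k1+tf)
k1 = 8, tf = 39
Numerator = (8+1)*39 = 351
Denominator = 8 + 39 = 47
= 351/47 = 351/47

351/47


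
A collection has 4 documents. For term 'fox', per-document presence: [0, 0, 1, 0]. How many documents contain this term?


Checking each document for 'fox':
Doc 1: absent
Doc 2: absent
Doc 3: present
Doc 4: absent
df = sum of presences = 0 + 0 + 1 + 0 = 1

1


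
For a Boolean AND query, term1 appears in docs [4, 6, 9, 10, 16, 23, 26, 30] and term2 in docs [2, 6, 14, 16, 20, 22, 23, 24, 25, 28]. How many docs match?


Boolean AND: find intersection of posting lists
term1 docs: [4, 6, 9, 10, 16, 23, 26, 30]
term2 docs: [2, 6, 14, 16, 20, 22, 23, 24, 25, 28]
Intersection: [6, 16, 23]
|intersection| = 3

3


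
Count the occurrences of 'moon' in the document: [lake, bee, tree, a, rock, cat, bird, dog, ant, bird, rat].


Document has 11 words
Scanning for 'moon':
Term not found in document
Count = 0

0


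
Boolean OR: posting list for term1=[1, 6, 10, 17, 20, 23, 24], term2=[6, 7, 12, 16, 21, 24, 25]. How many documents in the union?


Boolean OR: find union of posting lists
term1 docs: [1, 6, 10, 17, 20, 23, 24]
term2 docs: [6, 7, 12, 16, 21, 24, 25]
Union: [1, 6, 7, 10, 12, 16, 17, 20, 21, 23, 24, 25]
|union| = 12

12


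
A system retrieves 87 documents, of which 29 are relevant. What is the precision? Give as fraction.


Precision = relevant_retrieved / total_retrieved
= 29 / 87
= 29 / (29 + 58)
= 1/3

1/3


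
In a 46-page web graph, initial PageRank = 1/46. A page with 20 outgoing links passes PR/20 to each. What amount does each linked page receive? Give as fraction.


Initial PR = 1/46 = 1/46
Outlinks = 20
Contribution per link = PR / outlinks
= 1/46 / 20
= 1/920

1/920


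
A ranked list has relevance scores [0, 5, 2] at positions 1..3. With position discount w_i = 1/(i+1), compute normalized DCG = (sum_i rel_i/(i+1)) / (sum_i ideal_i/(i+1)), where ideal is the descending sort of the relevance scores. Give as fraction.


Position discount weights w_i = 1/(i+1) for i=1..3:
Weights = [1/2, 1/3, 1/4]
Actual relevance: [0, 5, 2]
DCG = 0/2 + 5/3 + 2/4 = 13/6
Ideal relevance (sorted desc): [5, 2, 0]
Ideal DCG = 5/2 + 2/3 + 0/4 = 19/6
nDCG = DCG / ideal_DCG = 13/6 / 19/6 = 13/19

13/19


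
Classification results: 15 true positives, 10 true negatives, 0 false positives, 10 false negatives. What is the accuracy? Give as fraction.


Accuracy = (TP + TN) / (TP + TN + FP + FN)
TP + TN = 15 + 10 = 25
Total = 15 + 10 + 0 + 10 = 35
Accuracy = 25 / 35 = 5/7

5/7


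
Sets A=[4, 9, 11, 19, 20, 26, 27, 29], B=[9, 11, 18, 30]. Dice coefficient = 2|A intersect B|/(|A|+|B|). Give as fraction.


A intersect B = [9, 11]
|A intersect B| = 2
|A| = 8, |B| = 4
Dice = 2*2 / (8+4)
= 4 / 12 = 1/3

1/3


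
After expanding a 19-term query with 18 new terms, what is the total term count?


Original terms: 19
Expansion terms: 18
Total = 19 + 18 = 37

37


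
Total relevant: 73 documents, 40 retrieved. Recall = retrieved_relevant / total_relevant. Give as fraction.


Recall = retrieved_relevant / total_relevant
= 40 / 73
= 40 / (40 + 33)
= 40/73

40/73


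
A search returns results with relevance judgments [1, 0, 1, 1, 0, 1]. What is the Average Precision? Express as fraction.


Computing P@k for each relevant position:
Position 1: relevant, P@1 = 1/1 = 1
Position 2: not relevant
Position 3: relevant, P@3 = 2/3 = 2/3
Position 4: relevant, P@4 = 3/4 = 3/4
Position 5: not relevant
Position 6: relevant, P@6 = 4/6 = 2/3
Sum of P@k = 1 + 2/3 + 3/4 + 2/3 = 37/12
AP = 37/12 / 4 = 37/48

37/48


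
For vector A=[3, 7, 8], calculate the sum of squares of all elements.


|A|^2 = sum of squared components
A[0]^2 = 3^2 = 9
A[1]^2 = 7^2 = 49
A[2]^2 = 8^2 = 64
Sum = 9 + 49 + 64 = 122

122


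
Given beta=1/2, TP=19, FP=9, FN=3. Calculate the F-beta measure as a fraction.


P = TP/(TP+FP) = 19/28 = 19/28
R = TP/(TP+FN) = 19/22 = 19/22
beta^2 = 1/2^2 = 1/4
(1 + beta^2) = 5/4
Numerator = (1+beta^2)*P*R = 1805/2464
Denominator = beta^2*P + R = 19/112 + 19/22 = 1273/1232
F_beta = 95/134

95/134


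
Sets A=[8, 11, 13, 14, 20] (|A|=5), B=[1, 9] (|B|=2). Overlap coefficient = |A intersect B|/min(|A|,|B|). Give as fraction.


A intersect B = []
|A intersect B| = 0
min(|A|, |B|) = min(5, 2) = 2
Overlap = 0 / 2 = 0

0


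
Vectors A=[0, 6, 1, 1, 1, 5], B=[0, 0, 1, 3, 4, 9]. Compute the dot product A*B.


Dot product = sum of element-wise products
A[0]*B[0] = 0*0 = 0
A[1]*B[1] = 6*0 = 0
A[2]*B[2] = 1*1 = 1
A[3]*B[3] = 1*3 = 3
A[4]*B[4] = 1*4 = 4
A[5]*B[5] = 5*9 = 45
Sum = 0 + 0 + 1 + 3 + 4 + 45 = 53

53


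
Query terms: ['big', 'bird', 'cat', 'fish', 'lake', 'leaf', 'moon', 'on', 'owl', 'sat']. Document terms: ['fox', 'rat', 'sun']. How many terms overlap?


Query terms: ['big', 'bird', 'cat', 'fish', 'lake', 'leaf', 'moon', 'on', 'owl', 'sat']
Document terms: ['fox', 'rat', 'sun']
Common terms: []
Overlap count = 0

0


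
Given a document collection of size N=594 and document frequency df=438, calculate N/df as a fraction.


IDF ratio = N / df
= 594 / 438
= 99/73

99/73


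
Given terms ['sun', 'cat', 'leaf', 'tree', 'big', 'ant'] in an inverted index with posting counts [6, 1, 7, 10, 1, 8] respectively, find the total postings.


Summing posting list sizes:
'sun': 6 postings
'cat': 1 postings
'leaf': 7 postings
'tree': 10 postings
'big': 1 postings
'ant': 8 postings
Total = 6 + 1 + 7 + 10 + 1 + 8 = 33

33


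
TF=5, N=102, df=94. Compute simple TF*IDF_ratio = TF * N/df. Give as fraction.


TF * (N/df)
= 5 * (102/94)
= 5 * 51/47
= 255/47

255/47


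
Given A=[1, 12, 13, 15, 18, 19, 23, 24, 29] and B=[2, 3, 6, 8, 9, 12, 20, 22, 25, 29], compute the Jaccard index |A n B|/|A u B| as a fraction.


A intersect B = [12, 29]
|A intersect B| = 2
A union B = [1, 2, 3, 6, 8, 9, 12, 13, 15, 18, 19, 20, 22, 23, 24, 25, 29]
|A union B| = 17
Jaccard = 2/17 = 2/17

2/17


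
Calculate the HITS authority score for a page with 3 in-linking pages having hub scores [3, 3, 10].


Authority = sum of hub scores of in-linkers
In-link 1: hub score = 3
In-link 2: hub score = 3
In-link 3: hub score = 10
Authority = 3 + 3 + 10 = 16

16


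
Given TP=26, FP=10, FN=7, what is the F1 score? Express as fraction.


F1 = 2 * P * R / (P + R)
P = TP/(TP+FP) = 26/36 = 13/18
R = TP/(TP+FN) = 26/33 = 26/33
2 * P * R = 2 * 13/18 * 26/33 = 338/297
P + R = 13/18 + 26/33 = 299/198
F1 = 338/297 / 299/198 = 52/69

52/69


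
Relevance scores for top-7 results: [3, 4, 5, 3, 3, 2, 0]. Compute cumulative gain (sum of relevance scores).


Cumulative Gain = sum of relevance scores
Position 1: rel=3, running sum=3
Position 2: rel=4, running sum=7
Position 3: rel=5, running sum=12
Position 4: rel=3, running sum=15
Position 5: rel=3, running sum=18
Position 6: rel=2, running sum=20
Position 7: rel=0, running sum=20
CG = 20

20


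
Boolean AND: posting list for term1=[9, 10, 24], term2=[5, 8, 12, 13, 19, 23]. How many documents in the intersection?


Boolean AND: find intersection of posting lists
term1 docs: [9, 10, 24]
term2 docs: [5, 8, 12, 13, 19, 23]
Intersection: []
|intersection| = 0

0


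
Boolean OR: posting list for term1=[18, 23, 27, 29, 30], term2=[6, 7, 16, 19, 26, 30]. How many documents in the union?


Boolean OR: find union of posting lists
term1 docs: [18, 23, 27, 29, 30]
term2 docs: [6, 7, 16, 19, 26, 30]
Union: [6, 7, 16, 18, 19, 23, 26, 27, 29, 30]
|union| = 10

10


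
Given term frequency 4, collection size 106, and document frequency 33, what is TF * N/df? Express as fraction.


TF * (N/df)
= 4 * (106/33)
= 4 * 106/33
= 424/33

424/33


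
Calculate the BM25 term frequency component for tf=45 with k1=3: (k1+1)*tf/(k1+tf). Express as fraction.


BM25 TF component = (k1+1)*tf / (k1+tf)
k1 = 3, tf = 45
Numerator = (3+1)*45 = 180
Denominator = 3 + 45 = 48
= 180/48 = 15/4

15/4


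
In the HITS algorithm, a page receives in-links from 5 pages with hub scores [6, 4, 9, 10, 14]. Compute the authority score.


Authority = sum of hub scores of in-linkers
In-link 1: hub score = 6
In-link 2: hub score = 4
In-link 3: hub score = 9
In-link 4: hub score = 10
In-link 5: hub score = 14
Authority = 6 + 4 + 9 + 10 + 14 = 43

43


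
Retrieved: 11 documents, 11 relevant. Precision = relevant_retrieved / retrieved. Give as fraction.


Precision = relevant_retrieved / total_retrieved
= 11 / 11
= 11 / (11 + 0)
= 1

1


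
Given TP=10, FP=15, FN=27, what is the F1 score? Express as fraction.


F1 = 2 * P * R / (P + R)
P = TP/(TP+FP) = 10/25 = 2/5
R = TP/(TP+FN) = 10/37 = 10/37
2 * P * R = 2 * 2/5 * 10/37 = 8/37
P + R = 2/5 + 10/37 = 124/185
F1 = 8/37 / 124/185 = 10/31

10/31


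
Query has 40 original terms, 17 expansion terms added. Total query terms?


Original terms: 40
Expansion terms: 17
Total = 40 + 17 = 57

57


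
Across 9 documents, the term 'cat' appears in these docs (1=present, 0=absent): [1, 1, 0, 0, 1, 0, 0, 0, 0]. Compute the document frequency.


Checking each document for 'cat':
Doc 1: present
Doc 2: present
Doc 3: absent
Doc 4: absent
Doc 5: present
Doc 6: absent
Doc 7: absent
Doc 8: absent
Doc 9: absent
df = sum of presences = 1 + 1 + 0 + 0 + 1 + 0 + 0 + 0 + 0 = 3

3


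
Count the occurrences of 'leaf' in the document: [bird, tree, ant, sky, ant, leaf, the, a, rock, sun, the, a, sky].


Document has 13 words
Scanning for 'leaf':
Found at positions: [5]
Count = 1

1


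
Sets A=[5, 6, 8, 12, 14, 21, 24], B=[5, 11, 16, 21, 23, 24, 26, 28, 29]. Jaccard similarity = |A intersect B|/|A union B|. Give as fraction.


A intersect B = [5, 21, 24]
|A intersect B| = 3
A union B = [5, 6, 8, 11, 12, 14, 16, 21, 23, 24, 26, 28, 29]
|A union B| = 13
Jaccard = 3/13 = 3/13

3/13


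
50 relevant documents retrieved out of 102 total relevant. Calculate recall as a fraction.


Recall = retrieved_relevant / total_relevant
= 50 / 102
= 50 / (50 + 52)
= 25/51

25/51


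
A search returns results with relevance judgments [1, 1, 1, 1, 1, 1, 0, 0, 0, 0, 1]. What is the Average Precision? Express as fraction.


Computing P@k for each relevant position:
Position 1: relevant, P@1 = 1/1 = 1
Position 2: relevant, P@2 = 2/2 = 1
Position 3: relevant, P@3 = 3/3 = 1
Position 4: relevant, P@4 = 4/4 = 1
Position 5: relevant, P@5 = 5/5 = 1
Position 6: relevant, P@6 = 6/6 = 1
Position 7: not relevant
Position 8: not relevant
Position 9: not relevant
Position 10: not relevant
Position 11: relevant, P@11 = 7/11 = 7/11
Sum of P@k = 1 + 1 + 1 + 1 + 1 + 1 + 7/11 = 73/11
AP = 73/11 / 7 = 73/77

73/77


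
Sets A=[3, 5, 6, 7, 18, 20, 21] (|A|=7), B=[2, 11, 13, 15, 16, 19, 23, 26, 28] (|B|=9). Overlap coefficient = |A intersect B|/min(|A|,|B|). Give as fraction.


A intersect B = []
|A intersect B| = 0
min(|A|, |B|) = min(7, 9) = 7
Overlap = 0 / 7 = 0

0


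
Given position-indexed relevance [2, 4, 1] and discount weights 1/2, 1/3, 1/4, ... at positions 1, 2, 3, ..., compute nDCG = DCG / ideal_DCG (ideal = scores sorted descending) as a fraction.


Position discount weights w_i = 1/(i+1) for i=1..3:
Weights = [1/2, 1/3, 1/4]
Actual relevance: [2, 4, 1]
DCG = 2/2 + 4/3 + 1/4 = 31/12
Ideal relevance (sorted desc): [4, 2, 1]
Ideal DCG = 4/2 + 2/3 + 1/4 = 35/12
nDCG = DCG / ideal_DCG = 31/12 / 35/12 = 31/35

31/35


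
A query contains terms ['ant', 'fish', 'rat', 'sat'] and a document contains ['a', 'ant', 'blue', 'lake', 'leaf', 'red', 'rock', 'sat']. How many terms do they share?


Query terms: ['ant', 'fish', 'rat', 'sat']
Document terms: ['a', 'ant', 'blue', 'lake', 'leaf', 'red', 'rock', 'sat']
Common terms: ['ant', 'sat']
Overlap count = 2

2


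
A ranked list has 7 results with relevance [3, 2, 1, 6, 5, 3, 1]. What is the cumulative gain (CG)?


Cumulative Gain = sum of relevance scores
Position 1: rel=3, running sum=3
Position 2: rel=2, running sum=5
Position 3: rel=1, running sum=6
Position 4: rel=6, running sum=12
Position 5: rel=5, running sum=17
Position 6: rel=3, running sum=20
Position 7: rel=1, running sum=21
CG = 21

21


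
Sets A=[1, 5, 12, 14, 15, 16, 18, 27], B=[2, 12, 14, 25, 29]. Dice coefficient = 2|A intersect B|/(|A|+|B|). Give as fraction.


A intersect B = [12, 14]
|A intersect B| = 2
|A| = 8, |B| = 5
Dice = 2*2 / (8+5)
= 4 / 13 = 4/13

4/13


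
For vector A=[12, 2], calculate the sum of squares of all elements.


|A|^2 = sum of squared components
A[0]^2 = 12^2 = 144
A[1]^2 = 2^2 = 4
Sum = 144 + 4 = 148

148


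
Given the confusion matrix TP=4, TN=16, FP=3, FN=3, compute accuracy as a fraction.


Accuracy = (TP + TN) / (TP + TN + FP + FN)
TP + TN = 4 + 16 = 20
Total = 4 + 16 + 3 + 3 = 26
Accuracy = 20 / 26 = 10/13

10/13


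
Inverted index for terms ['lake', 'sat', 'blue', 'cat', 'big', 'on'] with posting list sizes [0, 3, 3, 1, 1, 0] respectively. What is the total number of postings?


Summing posting list sizes:
'lake': 0 postings
'sat': 3 postings
'blue': 3 postings
'cat': 1 postings
'big': 1 postings
'on': 0 postings
Total = 0 + 3 + 3 + 1 + 1 + 0 = 8

8


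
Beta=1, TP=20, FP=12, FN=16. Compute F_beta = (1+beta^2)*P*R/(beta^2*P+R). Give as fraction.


P = TP/(TP+FP) = 20/32 = 5/8
R = TP/(TP+FN) = 20/36 = 5/9
beta^2 = 1^2 = 1
(1 + beta^2) = 2
Numerator = (1+beta^2)*P*R = 25/36
Denominator = beta^2*P + R = 5/8 + 5/9 = 85/72
F_beta = 10/17

10/17


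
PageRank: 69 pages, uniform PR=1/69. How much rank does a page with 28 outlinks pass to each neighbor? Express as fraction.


Initial PR = 1/69 = 1/69
Outlinks = 28
Contribution per link = PR / outlinks
= 1/69 / 28
= 1/1932

1/1932


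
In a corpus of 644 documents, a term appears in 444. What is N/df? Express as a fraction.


IDF ratio = N / df
= 644 / 444
= 161/111

161/111


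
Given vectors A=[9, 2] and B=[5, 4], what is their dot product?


Dot product = sum of element-wise products
A[0]*B[0] = 9*5 = 45
A[1]*B[1] = 2*4 = 8
Sum = 45 + 8 = 53

53


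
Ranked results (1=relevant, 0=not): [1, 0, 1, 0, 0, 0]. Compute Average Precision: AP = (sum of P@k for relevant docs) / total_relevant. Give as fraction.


Computing P@k for each relevant position:
Position 1: relevant, P@1 = 1/1 = 1
Position 2: not relevant
Position 3: relevant, P@3 = 2/3 = 2/3
Position 4: not relevant
Position 5: not relevant
Position 6: not relevant
Sum of P@k = 1 + 2/3 = 5/3
AP = 5/3 / 2 = 5/6

5/6


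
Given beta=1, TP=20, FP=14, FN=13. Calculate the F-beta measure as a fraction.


P = TP/(TP+FP) = 20/34 = 10/17
R = TP/(TP+FN) = 20/33 = 20/33
beta^2 = 1^2 = 1
(1 + beta^2) = 2
Numerator = (1+beta^2)*P*R = 400/561
Denominator = beta^2*P + R = 10/17 + 20/33 = 670/561
F_beta = 40/67

40/67


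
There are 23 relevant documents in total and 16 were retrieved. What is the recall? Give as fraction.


Recall = retrieved_relevant / total_relevant
= 16 / 23
= 16 / (16 + 7)
= 16/23

16/23


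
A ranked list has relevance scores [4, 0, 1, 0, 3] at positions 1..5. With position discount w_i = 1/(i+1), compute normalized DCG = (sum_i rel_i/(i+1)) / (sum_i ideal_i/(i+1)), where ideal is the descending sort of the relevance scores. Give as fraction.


Position discount weights w_i = 1/(i+1) for i=1..5:
Weights = [1/2, 1/3, 1/4, 1/5, 1/6]
Actual relevance: [4, 0, 1, 0, 3]
DCG = 4/2 + 0/3 + 1/4 + 0/5 + 3/6 = 11/4
Ideal relevance (sorted desc): [4, 3, 1, 0, 0]
Ideal DCG = 4/2 + 3/3 + 1/4 + 0/5 + 0/6 = 13/4
nDCG = DCG / ideal_DCG = 11/4 / 13/4 = 11/13

11/13


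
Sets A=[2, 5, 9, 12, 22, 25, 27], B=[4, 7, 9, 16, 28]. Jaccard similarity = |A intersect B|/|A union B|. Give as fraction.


A intersect B = [9]
|A intersect B| = 1
A union B = [2, 4, 5, 7, 9, 12, 16, 22, 25, 27, 28]
|A union B| = 11
Jaccard = 1/11 = 1/11

1/11


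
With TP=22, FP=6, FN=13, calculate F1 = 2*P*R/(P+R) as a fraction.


F1 = 2 * P * R / (P + R)
P = TP/(TP+FP) = 22/28 = 11/14
R = TP/(TP+FN) = 22/35 = 22/35
2 * P * R = 2 * 11/14 * 22/35 = 242/245
P + R = 11/14 + 22/35 = 99/70
F1 = 242/245 / 99/70 = 44/63

44/63


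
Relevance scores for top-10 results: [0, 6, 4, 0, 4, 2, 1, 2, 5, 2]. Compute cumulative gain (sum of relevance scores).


Cumulative Gain = sum of relevance scores
Position 1: rel=0, running sum=0
Position 2: rel=6, running sum=6
Position 3: rel=4, running sum=10
Position 4: rel=0, running sum=10
Position 5: rel=4, running sum=14
Position 6: rel=2, running sum=16
Position 7: rel=1, running sum=17
Position 8: rel=2, running sum=19
Position 9: rel=5, running sum=24
Position 10: rel=2, running sum=26
CG = 26

26


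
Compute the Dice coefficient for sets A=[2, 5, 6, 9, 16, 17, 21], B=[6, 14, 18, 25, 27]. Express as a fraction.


A intersect B = [6]
|A intersect B| = 1
|A| = 7, |B| = 5
Dice = 2*1 / (7+5)
= 2 / 12 = 1/6

1/6


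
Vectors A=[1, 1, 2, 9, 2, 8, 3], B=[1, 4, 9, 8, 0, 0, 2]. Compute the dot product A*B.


Dot product = sum of element-wise products
A[0]*B[0] = 1*1 = 1
A[1]*B[1] = 1*4 = 4
A[2]*B[2] = 2*9 = 18
A[3]*B[3] = 9*8 = 72
A[4]*B[4] = 2*0 = 0
A[5]*B[5] = 8*0 = 0
A[6]*B[6] = 3*2 = 6
Sum = 1 + 4 + 18 + 72 + 0 + 0 + 6 = 101

101


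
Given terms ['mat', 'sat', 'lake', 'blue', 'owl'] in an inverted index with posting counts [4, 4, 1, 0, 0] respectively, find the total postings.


Summing posting list sizes:
'mat': 4 postings
'sat': 4 postings
'lake': 1 postings
'blue': 0 postings
'owl': 0 postings
Total = 4 + 4 + 1 + 0 + 0 = 9

9


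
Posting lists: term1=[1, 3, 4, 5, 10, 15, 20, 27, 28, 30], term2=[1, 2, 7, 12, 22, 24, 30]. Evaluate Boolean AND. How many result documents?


Boolean AND: find intersection of posting lists
term1 docs: [1, 3, 4, 5, 10, 15, 20, 27, 28, 30]
term2 docs: [1, 2, 7, 12, 22, 24, 30]
Intersection: [1, 30]
|intersection| = 2

2


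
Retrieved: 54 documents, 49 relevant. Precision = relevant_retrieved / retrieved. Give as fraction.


Precision = relevant_retrieved / total_retrieved
= 49 / 54
= 49 / (49 + 5)
= 49/54

49/54


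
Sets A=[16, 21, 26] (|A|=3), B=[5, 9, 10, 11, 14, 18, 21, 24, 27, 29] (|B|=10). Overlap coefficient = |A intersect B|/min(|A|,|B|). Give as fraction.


A intersect B = [21]
|A intersect B| = 1
min(|A|, |B|) = min(3, 10) = 3
Overlap = 1 / 3 = 1/3

1/3


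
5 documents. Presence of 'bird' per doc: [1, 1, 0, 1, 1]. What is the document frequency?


Checking each document for 'bird':
Doc 1: present
Doc 2: present
Doc 3: absent
Doc 4: present
Doc 5: present
df = sum of presences = 1 + 1 + 0 + 1 + 1 = 4

4


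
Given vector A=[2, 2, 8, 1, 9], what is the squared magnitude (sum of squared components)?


|A|^2 = sum of squared components
A[0]^2 = 2^2 = 4
A[1]^2 = 2^2 = 4
A[2]^2 = 8^2 = 64
A[3]^2 = 1^2 = 1
A[4]^2 = 9^2 = 81
Sum = 4 + 4 + 64 + 1 + 81 = 154

154


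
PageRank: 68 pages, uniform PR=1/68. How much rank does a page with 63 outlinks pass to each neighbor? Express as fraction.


Initial PR = 1/68 = 1/68
Outlinks = 63
Contribution per link = PR / outlinks
= 1/68 / 63
= 1/4284

1/4284


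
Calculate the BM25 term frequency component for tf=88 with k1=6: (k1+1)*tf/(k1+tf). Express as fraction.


BM25 TF component = (k1+1)*tf / (k1+tf)
k1 = 6, tf = 88
Numerator = (6+1)*88 = 616
Denominator = 6 + 88 = 94
= 616/94 = 308/47

308/47


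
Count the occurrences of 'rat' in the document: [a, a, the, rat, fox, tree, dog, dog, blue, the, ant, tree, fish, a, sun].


Document has 15 words
Scanning for 'rat':
Found at positions: [3]
Count = 1

1


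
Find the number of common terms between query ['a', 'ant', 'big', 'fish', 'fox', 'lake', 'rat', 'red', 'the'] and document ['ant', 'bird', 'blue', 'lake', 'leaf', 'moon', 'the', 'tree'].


Query terms: ['a', 'ant', 'big', 'fish', 'fox', 'lake', 'rat', 'red', 'the']
Document terms: ['ant', 'bird', 'blue', 'lake', 'leaf', 'moon', 'the', 'tree']
Common terms: ['ant', 'lake', 'the']
Overlap count = 3

3


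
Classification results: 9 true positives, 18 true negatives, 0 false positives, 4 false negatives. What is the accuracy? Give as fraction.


Accuracy = (TP + TN) / (TP + TN + FP + FN)
TP + TN = 9 + 18 = 27
Total = 9 + 18 + 0 + 4 = 31
Accuracy = 27 / 31 = 27/31

27/31


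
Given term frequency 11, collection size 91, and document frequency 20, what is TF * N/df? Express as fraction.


TF * (N/df)
= 11 * (91/20)
= 11 * 91/20
= 1001/20

1001/20


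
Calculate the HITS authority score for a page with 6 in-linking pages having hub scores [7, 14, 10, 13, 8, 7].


Authority = sum of hub scores of in-linkers
In-link 1: hub score = 7
In-link 2: hub score = 14
In-link 3: hub score = 10
In-link 4: hub score = 13
In-link 5: hub score = 8
In-link 6: hub score = 7
Authority = 7 + 14 + 10 + 13 + 8 + 7 = 59

59


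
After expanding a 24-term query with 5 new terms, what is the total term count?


Original terms: 24
Expansion terms: 5
Total = 24 + 5 = 29

29


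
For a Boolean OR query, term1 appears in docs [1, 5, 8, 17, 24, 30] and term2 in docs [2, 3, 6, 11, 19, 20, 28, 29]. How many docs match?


Boolean OR: find union of posting lists
term1 docs: [1, 5, 8, 17, 24, 30]
term2 docs: [2, 3, 6, 11, 19, 20, 28, 29]
Union: [1, 2, 3, 5, 6, 8, 11, 17, 19, 20, 24, 28, 29, 30]
|union| = 14

14


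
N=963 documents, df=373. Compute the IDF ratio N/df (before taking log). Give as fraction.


IDF ratio = N / df
= 963 / 373
= 963/373

963/373


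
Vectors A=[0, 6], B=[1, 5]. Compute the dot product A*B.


Dot product = sum of element-wise products
A[0]*B[0] = 0*1 = 0
A[1]*B[1] = 6*5 = 30
Sum = 0 + 30 = 30

30


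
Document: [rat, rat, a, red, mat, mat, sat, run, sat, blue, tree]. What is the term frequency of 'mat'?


Document has 11 words
Scanning for 'mat':
Found at positions: [4, 5]
Count = 2

2


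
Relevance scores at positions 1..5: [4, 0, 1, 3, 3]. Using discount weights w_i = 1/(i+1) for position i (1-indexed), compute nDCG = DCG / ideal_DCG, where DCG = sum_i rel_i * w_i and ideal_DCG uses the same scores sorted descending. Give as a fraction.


Position discount weights w_i = 1/(i+1) for i=1..5:
Weights = [1/2, 1/3, 1/4, 1/5, 1/6]
Actual relevance: [4, 0, 1, 3, 3]
DCG = 4/2 + 0/3 + 1/4 + 3/5 + 3/6 = 67/20
Ideal relevance (sorted desc): [4, 3, 3, 1, 0]
Ideal DCG = 4/2 + 3/3 + 3/4 + 1/5 + 0/6 = 79/20
nDCG = DCG / ideal_DCG = 67/20 / 79/20 = 67/79

67/79


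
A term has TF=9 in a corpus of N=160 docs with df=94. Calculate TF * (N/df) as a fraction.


TF * (N/df)
= 9 * (160/94)
= 9 * 80/47
= 720/47

720/47


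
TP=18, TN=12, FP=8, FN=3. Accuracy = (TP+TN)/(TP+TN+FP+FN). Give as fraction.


Accuracy = (TP + TN) / (TP + TN + FP + FN)
TP + TN = 18 + 12 = 30
Total = 18 + 12 + 8 + 3 = 41
Accuracy = 30 / 41 = 30/41

30/41


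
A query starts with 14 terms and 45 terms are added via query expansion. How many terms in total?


Original terms: 14
Expansion terms: 45
Total = 14 + 45 = 59

59


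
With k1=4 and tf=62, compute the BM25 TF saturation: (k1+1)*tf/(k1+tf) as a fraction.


BM25 TF component = (k1+1)*tf / (k1+tf)
k1 = 4, tf = 62
Numerator = (4+1)*62 = 310
Denominator = 4 + 62 = 66
= 310/66 = 155/33

155/33


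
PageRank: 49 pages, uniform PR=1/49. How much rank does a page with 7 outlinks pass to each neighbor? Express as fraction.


Initial PR = 1/49 = 1/49
Outlinks = 7
Contribution per link = PR / outlinks
= 1/49 / 7
= 1/343

1/343


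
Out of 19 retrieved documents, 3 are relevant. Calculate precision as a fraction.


Precision = relevant_retrieved / total_retrieved
= 3 / 19
= 3 / (3 + 16)
= 3/19

3/19


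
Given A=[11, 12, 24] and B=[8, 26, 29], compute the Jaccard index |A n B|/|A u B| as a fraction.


A intersect B = []
|A intersect B| = 0
A union B = [8, 11, 12, 24, 26, 29]
|A union B| = 6
Jaccard = 0/6 = 0

0


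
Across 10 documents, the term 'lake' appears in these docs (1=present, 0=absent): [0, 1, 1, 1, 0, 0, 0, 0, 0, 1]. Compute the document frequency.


Checking each document for 'lake':
Doc 1: absent
Doc 2: present
Doc 3: present
Doc 4: present
Doc 5: absent
Doc 6: absent
Doc 7: absent
Doc 8: absent
Doc 9: absent
Doc 10: present
df = sum of presences = 0 + 1 + 1 + 1 + 0 + 0 + 0 + 0 + 0 + 1 = 4

4


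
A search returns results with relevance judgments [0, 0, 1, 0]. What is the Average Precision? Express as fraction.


Computing P@k for each relevant position:
Position 1: not relevant
Position 2: not relevant
Position 3: relevant, P@3 = 1/3 = 1/3
Position 4: not relevant
Sum of P@k = 1/3 = 1/3
AP = 1/3 / 1 = 1/3

1/3


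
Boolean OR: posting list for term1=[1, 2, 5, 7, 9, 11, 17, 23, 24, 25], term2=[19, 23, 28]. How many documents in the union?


Boolean OR: find union of posting lists
term1 docs: [1, 2, 5, 7, 9, 11, 17, 23, 24, 25]
term2 docs: [19, 23, 28]
Union: [1, 2, 5, 7, 9, 11, 17, 19, 23, 24, 25, 28]
|union| = 12

12


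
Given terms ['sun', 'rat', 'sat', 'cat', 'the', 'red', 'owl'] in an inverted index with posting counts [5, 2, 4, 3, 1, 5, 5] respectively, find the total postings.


Summing posting list sizes:
'sun': 5 postings
'rat': 2 postings
'sat': 4 postings
'cat': 3 postings
'the': 1 postings
'red': 5 postings
'owl': 5 postings
Total = 5 + 2 + 4 + 3 + 1 + 5 + 5 = 25

25


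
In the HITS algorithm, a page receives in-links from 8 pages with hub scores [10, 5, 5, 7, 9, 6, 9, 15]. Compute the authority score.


Authority = sum of hub scores of in-linkers
In-link 1: hub score = 10
In-link 2: hub score = 5
In-link 3: hub score = 5
In-link 4: hub score = 7
In-link 5: hub score = 9
In-link 6: hub score = 6
In-link 7: hub score = 9
In-link 8: hub score = 15
Authority = 10 + 5 + 5 + 7 + 9 + 6 + 9 + 15 = 66

66


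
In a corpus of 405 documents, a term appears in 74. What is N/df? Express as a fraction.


IDF ratio = N / df
= 405 / 74
= 405/74

405/74


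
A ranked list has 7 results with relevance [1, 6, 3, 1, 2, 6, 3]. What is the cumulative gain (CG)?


Cumulative Gain = sum of relevance scores
Position 1: rel=1, running sum=1
Position 2: rel=6, running sum=7
Position 3: rel=3, running sum=10
Position 4: rel=1, running sum=11
Position 5: rel=2, running sum=13
Position 6: rel=6, running sum=19
Position 7: rel=3, running sum=22
CG = 22

22


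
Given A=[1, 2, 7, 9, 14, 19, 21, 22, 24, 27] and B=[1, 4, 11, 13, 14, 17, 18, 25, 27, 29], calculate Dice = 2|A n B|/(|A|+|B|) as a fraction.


A intersect B = [1, 14, 27]
|A intersect B| = 3
|A| = 10, |B| = 10
Dice = 2*3 / (10+10)
= 6 / 20 = 3/10

3/10


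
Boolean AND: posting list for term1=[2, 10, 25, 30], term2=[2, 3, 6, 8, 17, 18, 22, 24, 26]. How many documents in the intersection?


Boolean AND: find intersection of posting lists
term1 docs: [2, 10, 25, 30]
term2 docs: [2, 3, 6, 8, 17, 18, 22, 24, 26]
Intersection: [2]
|intersection| = 1

1


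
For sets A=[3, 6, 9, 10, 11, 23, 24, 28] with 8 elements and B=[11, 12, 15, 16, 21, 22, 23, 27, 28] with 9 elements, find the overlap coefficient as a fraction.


A intersect B = [11, 23, 28]
|A intersect B| = 3
min(|A|, |B|) = min(8, 9) = 8
Overlap = 3 / 8 = 3/8

3/8


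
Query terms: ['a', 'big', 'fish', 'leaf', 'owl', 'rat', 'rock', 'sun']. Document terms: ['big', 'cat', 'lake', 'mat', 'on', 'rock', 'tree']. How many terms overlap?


Query terms: ['a', 'big', 'fish', 'leaf', 'owl', 'rat', 'rock', 'sun']
Document terms: ['big', 'cat', 'lake', 'mat', 'on', 'rock', 'tree']
Common terms: ['big', 'rock']
Overlap count = 2

2


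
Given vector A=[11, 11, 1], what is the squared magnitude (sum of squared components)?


|A|^2 = sum of squared components
A[0]^2 = 11^2 = 121
A[1]^2 = 11^2 = 121
A[2]^2 = 1^2 = 1
Sum = 121 + 121 + 1 = 243

243


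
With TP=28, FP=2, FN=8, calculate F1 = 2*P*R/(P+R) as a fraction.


F1 = 2 * P * R / (P + R)
P = TP/(TP+FP) = 28/30 = 14/15
R = TP/(TP+FN) = 28/36 = 7/9
2 * P * R = 2 * 14/15 * 7/9 = 196/135
P + R = 14/15 + 7/9 = 77/45
F1 = 196/135 / 77/45 = 28/33

28/33


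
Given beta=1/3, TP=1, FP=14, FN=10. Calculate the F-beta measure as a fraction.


P = TP/(TP+FP) = 1/15 = 1/15
R = TP/(TP+FN) = 1/11 = 1/11
beta^2 = 1/3^2 = 1/9
(1 + beta^2) = 10/9
Numerator = (1+beta^2)*P*R = 2/297
Denominator = beta^2*P + R = 1/135 + 1/11 = 146/1485
F_beta = 5/73

5/73


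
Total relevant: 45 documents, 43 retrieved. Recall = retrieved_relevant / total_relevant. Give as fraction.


Recall = retrieved_relevant / total_relevant
= 43 / 45
= 43 / (43 + 2)
= 43/45

43/45


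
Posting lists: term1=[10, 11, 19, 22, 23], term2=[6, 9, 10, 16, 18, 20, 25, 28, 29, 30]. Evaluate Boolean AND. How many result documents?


Boolean AND: find intersection of posting lists
term1 docs: [10, 11, 19, 22, 23]
term2 docs: [6, 9, 10, 16, 18, 20, 25, 28, 29, 30]
Intersection: [10]
|intersection| = 1

1


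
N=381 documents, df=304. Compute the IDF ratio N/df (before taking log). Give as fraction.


IDF ratio = N / df
= 381 / 304
= 381/304

381/304


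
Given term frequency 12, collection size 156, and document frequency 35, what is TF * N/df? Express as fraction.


TF * (N/df)
= 12 * (156/35)
= 12 * 156/35
= 1872/35

1872/35


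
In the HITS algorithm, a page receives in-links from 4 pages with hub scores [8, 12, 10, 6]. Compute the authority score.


Authority = sum of hub scores of in-linkers
In-link 1: hub score = 8
In-link 2: hub score = 12
In-link 3: hub score = 10
In-link 4: hub score = 6
Authority = 8 + 12 + 10 + 6 = 36

36


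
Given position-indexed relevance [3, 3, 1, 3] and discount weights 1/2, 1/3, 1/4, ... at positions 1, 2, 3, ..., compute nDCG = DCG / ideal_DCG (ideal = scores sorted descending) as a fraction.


Position discount weights w_i = 1/(i+1) for i=1..4:
Weights = [1/2, 1/3, 1/4, 1/5]
Actual relevance: [3, 3, 1, 3]
DCG = 3/2 + 3/3 + 1/4 + 3/5 = 67/20
Ideal relevance (sorted desc): [3, 3, 3, 1]
Ideal DCG = 3/2 + 3/3 + 3/4 + 1/5 = 69/20
nDCG = DCG / ideal_DCG = 67/20 / 69/20 = 67/69

67/69


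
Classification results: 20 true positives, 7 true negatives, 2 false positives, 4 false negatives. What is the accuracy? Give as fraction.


Accuracy = (TP + TN) / (TP + TN + FP + FN)
TP + TN = 20 + 7 = 27
Total = 20 + 7 + 2 + 4 = 33
Accuracy = 27 / 33 = 9/11

9/11
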